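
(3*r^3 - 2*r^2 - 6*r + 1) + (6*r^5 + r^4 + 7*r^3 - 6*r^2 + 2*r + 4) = 6*r^5 + r^4 + 10*r^3 - 8*r^2 - 4*r + 5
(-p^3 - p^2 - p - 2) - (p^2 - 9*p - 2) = -p^3 - 2*p^2 + 8*p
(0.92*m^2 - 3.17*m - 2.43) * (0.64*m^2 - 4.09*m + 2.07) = 0.5888*m^4 - 5.7916*m^3 + 13.3145*m^2 + 3.3768*m - 5.0301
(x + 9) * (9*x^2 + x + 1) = 9*x^3 + 82*x^2 + 10*x + 9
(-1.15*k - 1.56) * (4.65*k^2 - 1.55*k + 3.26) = -5.3475*k^3 - 5.4715*k^2 - 1.331*k - 5.0856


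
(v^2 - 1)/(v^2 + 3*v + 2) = (v - 1)/(v + 2)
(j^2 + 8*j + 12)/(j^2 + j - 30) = (j + 2)/(j - 5)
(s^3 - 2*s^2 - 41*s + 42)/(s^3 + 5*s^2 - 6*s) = (s - 7)/s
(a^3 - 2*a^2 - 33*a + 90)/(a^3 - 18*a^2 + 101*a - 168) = (a^2 + a - 30)/(a^2 - 15*a + 56)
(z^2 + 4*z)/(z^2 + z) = (z + 4)/(z + 1)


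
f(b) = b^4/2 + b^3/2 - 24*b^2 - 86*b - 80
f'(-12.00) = -2750.00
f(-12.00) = 7000.00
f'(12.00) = 3010.00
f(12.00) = 6664.00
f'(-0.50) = -61.88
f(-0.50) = -43.03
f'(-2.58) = 13.48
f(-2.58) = -4.31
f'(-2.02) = 0.60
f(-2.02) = -0.01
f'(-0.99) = -38.95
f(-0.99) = -18.39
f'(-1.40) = -21.35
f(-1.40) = -6.09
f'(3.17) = -159.38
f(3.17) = -527.38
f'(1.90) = -158.07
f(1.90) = -320.09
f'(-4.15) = -3.91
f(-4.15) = -23.87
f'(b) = 2*b^3 + 3*b^2/2 - 48*b - 86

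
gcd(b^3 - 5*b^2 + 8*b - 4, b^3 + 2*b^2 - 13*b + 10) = b^2 - 3*b + 2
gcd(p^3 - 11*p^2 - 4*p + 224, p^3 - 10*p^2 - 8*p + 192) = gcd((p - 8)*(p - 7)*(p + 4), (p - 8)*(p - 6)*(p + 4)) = p^2 - 4*p - 32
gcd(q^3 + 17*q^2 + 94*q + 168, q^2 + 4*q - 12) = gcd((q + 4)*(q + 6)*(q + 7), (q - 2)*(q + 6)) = q + 6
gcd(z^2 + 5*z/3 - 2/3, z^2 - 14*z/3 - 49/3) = 1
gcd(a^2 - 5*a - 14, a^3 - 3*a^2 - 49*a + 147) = a - 7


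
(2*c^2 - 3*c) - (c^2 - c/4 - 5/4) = c^2 - 11*c/4 + 5/4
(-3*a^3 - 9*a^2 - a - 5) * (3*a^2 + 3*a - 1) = -9*a^5 - 36*a^4 - 27*a^3 - 9*a^2 - 14*a + 5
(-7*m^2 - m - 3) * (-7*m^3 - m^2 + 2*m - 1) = 49*m^5 + 14*m^4 + 8*m^3 + 8*m^2 - 5*m + 3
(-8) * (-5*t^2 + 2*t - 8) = 40*t^2 - 16*t + 64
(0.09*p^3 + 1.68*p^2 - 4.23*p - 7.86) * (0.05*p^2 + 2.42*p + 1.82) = 0.0045*p^5 + 0.3018*p^4 + 4.0179*p^3 - 7.572*p^2 - 26.7198*p - 14.3052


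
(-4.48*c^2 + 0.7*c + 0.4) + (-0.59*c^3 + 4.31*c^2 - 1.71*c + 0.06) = -0.59*c^3 - 0.170000000000001*c^2 - 1.01*c + 0.46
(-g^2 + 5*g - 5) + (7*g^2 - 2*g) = 6*g^2 + 3*g - 5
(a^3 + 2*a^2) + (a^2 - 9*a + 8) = a^3 + 3*a^2 - 9*a + 8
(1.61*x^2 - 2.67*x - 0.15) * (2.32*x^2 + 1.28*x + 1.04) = 3.7352*x^4 - 4.1336*x^3 - 2.0912*x^2 - 2.9688*x - 0.156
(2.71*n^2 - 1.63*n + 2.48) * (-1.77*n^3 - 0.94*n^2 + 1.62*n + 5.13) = -4.7967*n^5 + 0.3377*n^4 + 1.5328*n^3 + 8.9305*n^2 - 4.3443*n + 12.7224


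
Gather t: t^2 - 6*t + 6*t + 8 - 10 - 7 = t^2 - 9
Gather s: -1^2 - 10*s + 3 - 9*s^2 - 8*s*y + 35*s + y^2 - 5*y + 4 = -9*s^2 + s*(25 - 8*y) + y^2 - 5*y + 6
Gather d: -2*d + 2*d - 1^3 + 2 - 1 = 0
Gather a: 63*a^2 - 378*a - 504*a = 63*a^2 - 882*a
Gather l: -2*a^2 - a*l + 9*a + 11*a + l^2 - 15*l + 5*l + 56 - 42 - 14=-2*a^2 + 20*a + l^2 + l*(-a - 10)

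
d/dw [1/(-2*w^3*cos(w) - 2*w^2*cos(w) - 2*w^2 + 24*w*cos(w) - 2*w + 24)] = (-w^3*sin(w) - w^2*sin(w) + 3*w^2*cos(w) + 12*w*sin(w) + 2*w*cos(w) + 2*w - 12*cos(w) + 1)/(2*(w - 3)^2*(w + 4)^2*(w*cos(w) + 1)^2)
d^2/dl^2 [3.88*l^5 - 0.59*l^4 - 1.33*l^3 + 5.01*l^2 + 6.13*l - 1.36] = 77.6*l^3 - 7.08*l^2 - 7.98*l + 10.02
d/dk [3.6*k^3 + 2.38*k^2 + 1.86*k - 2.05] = 10.8*k^2 + 4.76*k + 1.86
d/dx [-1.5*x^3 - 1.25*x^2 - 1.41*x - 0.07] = -4.5*x^2 - 2.5*x - 1.41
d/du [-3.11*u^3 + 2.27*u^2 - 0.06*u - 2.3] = -9.33*u^2 + 4.54*u - 0.06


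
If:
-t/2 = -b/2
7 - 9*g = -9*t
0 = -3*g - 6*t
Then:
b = -7/27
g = 14/27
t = -7/27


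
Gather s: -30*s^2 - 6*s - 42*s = -30*s^2 - 48*s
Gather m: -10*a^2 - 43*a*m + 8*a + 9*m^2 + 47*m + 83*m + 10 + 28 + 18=-10*a^2 + 8*a + 9*m^2 + m*(130 - 43*a) + 56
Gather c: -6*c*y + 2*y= -6*c*y + 2*y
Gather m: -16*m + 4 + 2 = 6 - 16*m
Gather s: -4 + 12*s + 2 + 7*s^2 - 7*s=7*s^2 + 5*s - 2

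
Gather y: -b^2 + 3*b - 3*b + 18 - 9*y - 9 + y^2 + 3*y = -b^2 + y^2 - 6*y + 9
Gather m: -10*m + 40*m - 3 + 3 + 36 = 30*m + 36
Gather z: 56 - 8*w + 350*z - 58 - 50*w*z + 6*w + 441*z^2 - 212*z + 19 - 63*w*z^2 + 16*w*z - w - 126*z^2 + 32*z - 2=-3*w + z^2*(315 - 63*w) + z*(170 - 34*w) + 15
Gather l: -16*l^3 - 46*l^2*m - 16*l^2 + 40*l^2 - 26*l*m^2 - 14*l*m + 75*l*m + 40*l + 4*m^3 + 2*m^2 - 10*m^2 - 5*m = -16*l^3 + l^2*(24 - 46*m) + l*(-26*m^2 + 61*m + 40) + 4*m^3 - 8*m^2 - 5*m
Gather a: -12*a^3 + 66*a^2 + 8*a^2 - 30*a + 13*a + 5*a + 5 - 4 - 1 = -12*a^3 + 74*a^2 - 12*a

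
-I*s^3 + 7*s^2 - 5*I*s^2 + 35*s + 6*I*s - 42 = (s + 6)*(s + 7*I)*(-I*s + I)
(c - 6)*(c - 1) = c^2 - 7*c + 6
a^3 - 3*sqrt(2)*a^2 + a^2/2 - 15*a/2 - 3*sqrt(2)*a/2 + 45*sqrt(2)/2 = (a - 5/2)*(a + 3)*(a - 3*sqrt(2))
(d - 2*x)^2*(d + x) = d^3 - 3*d^2*x + 4*x^3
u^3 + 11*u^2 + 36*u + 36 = (u + 2)*(u + 3)*(u + 6)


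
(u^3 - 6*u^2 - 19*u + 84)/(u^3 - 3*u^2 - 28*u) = (u - 3)/u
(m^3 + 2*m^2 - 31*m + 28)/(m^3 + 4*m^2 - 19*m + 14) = (m - 4)/(m - 2)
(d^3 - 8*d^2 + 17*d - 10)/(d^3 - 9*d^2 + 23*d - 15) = (d - 2)/(d - 3)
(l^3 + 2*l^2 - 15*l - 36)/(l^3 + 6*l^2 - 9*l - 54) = (l^2 - l - 12)/(l^2 + 3*l - 18)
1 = 1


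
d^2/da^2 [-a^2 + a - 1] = -2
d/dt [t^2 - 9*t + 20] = 2*t - 9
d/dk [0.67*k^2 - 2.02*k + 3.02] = 1.34*k - 2.02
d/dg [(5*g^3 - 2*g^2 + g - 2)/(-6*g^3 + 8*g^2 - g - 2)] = 2*(14*g^4 + g^3 - 36*g^2 + 20*g - 2)/(36*g^6 - 96*g^5 + 76*g^4 + 8*g^3 - 31*g^2 + 4*g + 4)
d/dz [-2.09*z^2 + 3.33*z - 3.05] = 3.33 - 4.18*z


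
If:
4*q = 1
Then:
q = 1/4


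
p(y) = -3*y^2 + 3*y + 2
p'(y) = 3 - 6*y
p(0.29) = 2.62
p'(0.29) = 1.26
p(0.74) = 2.58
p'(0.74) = -1.44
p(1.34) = 0.63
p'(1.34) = -5.04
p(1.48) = -0.13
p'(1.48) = -5.88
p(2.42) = -8.31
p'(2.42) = -11.52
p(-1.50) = -9.25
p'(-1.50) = 12.00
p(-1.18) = -5.72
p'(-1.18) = 10.08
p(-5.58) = -108.15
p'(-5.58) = 36.48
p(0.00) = 2.00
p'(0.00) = 3.00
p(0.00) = 2.00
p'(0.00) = 3.00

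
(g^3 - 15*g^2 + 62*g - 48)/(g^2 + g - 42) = (g^2 - 9*g + 8)/(g + 7)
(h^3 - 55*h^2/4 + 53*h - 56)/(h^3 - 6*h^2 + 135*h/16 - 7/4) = 4*(h - 8)/(4*h - 1)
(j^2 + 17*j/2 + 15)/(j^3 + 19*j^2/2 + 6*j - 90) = (2*j + 5)/(2*j^2 + 7*j - 30)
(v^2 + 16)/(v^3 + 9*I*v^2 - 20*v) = (v - 4*I)/(v*(v + 5*I))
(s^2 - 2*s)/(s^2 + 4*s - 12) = s/(s + 6)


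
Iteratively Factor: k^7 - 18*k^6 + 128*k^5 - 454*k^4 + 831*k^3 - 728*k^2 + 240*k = (k - 3)*(k^6 - 15*k^5 + 83*k^4 - 205*k^3 + 216*k^2 - 80*k) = k*(k - 3)*(k^5 - 15*k^4 + 83*k^3 - 205*k^2 + 216*k - 80) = k*(k - 5)*(k - 3)*(k^4 - 10*k^3 + 33*k^2 - 40*k + 16) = k*(k - 5)*(k - 4)*(k - 3)*(k^3 - 6*k^2 + 9*k - 4) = k*(k - 5)*(k - 4)^2*(k - 3)*(k^2 - 2*k + 1) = k*(k - 5)*(k - 4)^2*(k - 3)*(k - 1)*(k - 1)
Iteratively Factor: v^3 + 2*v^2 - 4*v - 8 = (v + 2)*(v^2 - 4) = (v + 2)^2*(v - 2)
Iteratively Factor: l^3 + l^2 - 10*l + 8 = (l + 4)*(l^2 - 3*l + 2) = (l - 1)*(l + 4)*(l - 2)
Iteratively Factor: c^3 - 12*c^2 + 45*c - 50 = (c - 2)*(c^2 - 10*c + 25) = (c - 5)*(c - 2)*(c - 5)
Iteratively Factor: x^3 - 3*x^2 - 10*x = (x - 5)*(x^2 + 2*x) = (x - 5)*(x + 2)*(x)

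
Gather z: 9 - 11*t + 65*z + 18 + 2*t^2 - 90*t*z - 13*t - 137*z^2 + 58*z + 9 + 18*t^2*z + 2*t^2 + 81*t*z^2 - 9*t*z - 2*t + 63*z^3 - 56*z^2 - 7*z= 4*t^2 - 26*t + 63*z^3 + z^2*(81*t - 193) + z*(18*t^2 - 99*t + 116) + 36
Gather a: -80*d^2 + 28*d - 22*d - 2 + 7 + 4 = -80*d^2 + 6*d + 9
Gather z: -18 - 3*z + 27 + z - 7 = 2 - 2*z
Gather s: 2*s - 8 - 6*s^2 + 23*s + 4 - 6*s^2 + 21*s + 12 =-12*s^2 + 46*s + 8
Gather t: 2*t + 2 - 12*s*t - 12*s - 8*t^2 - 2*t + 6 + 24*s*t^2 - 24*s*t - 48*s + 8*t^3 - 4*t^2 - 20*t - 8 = -60*s + 8*t^3 + t^2*(24*s - 12) + t*(-36*s - 20)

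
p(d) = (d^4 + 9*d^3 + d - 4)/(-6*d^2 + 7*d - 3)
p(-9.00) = 0.02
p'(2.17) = -2.23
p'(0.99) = -7.50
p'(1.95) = -2.19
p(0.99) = -3.43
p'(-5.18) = 0.09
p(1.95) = -6.51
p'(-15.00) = 3.31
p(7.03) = -22.26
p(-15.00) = -13.88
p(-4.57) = 2.69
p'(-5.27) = 0.11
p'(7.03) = -4.01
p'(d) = (12*d - 7)*(d^4 + 9*d^3 + d - 4)/(-6*d^2 + 7*d - 3)^2 + (4*d^3 + 27*d^2 + 1)/(-6*d^2 + 7*d - 3) = (-12*d^5 - 33*d^4 + 114*d^3 - 75*d^2 - 48*d + 25)/(36*d^4 - 84*d^3 + 85*d^2 - 42*d + 9)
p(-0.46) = 0.71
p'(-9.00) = 1.32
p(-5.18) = 2.70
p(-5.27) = 2.69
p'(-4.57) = -0.10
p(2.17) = -6.99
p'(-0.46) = 0.34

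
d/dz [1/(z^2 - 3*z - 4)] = (3 - 2*z)/(-z^2 + 3*z + 4)^2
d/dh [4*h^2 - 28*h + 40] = 8*h - 28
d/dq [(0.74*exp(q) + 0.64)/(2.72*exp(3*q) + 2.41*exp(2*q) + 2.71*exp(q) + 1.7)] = (-(0.74*exp(q) + 0.64)*(8.16*exp(2*q) + 4.82*exp(q) + 2.71) + 2.0128*exp(3*q) + 1.7834*exp(2*q) + 2.0054*exp(q) + 1.258)*exp(q)/(2.72*exp(3*q) + 2.41*exp(2*q) + 2.71*exp(q) + 1.7)^2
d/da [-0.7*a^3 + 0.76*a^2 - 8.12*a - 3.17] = -2.1*a^2 + 1.52*a - 8.12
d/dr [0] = 0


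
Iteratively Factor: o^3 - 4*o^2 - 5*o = (o + 1)*(o^2 - 5*o) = o*(o + 1)*(o - 5)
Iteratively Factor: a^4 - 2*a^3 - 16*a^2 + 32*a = (a + 4)*(a^3 - 6*a^2 + 8*a) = (a - 4)*(a + 4)*(a^2 - 2*a) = (a - 4)*(a - 2)*(a + 4)*(a)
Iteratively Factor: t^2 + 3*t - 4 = (t - 1)*(t + 4)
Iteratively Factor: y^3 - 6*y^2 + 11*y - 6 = (y - 3)*(y^2 - 3*y + 2) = (y - 3)*(y - 2)*(y - 1)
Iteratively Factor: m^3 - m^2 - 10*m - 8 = (m + 1)*(m^2 - 2*m - 8) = (m + 1)*(m + 2)*(m - 4)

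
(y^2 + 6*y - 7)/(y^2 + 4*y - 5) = (y + 7)/(y + 5)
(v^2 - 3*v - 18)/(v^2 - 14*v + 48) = (v + 3)/(v - 8)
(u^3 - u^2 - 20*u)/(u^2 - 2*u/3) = 3*(u^2 - u - 20)/(3*u - 2)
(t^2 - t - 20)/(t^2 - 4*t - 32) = (t - 5)/(t - 8)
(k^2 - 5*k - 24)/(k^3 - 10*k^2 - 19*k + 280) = (k + 3)/(k^2 - 2*k - 35)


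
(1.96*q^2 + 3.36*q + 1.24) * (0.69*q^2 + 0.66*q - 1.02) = 1.3524*q^4 + 3.612*q^3 + 1.074*q^2 - 2.6088*q - 1.2648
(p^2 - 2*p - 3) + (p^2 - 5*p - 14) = 2*p^2 - 7*p - 17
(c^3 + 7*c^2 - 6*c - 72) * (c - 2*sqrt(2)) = c^4 - 2*sqrt(2)*c^3 + 7*c^3 - 14*sqrt(2)*c^2 - 6*c^2 - 72*c + 12*sqrt(2)*c + 144*sqrt(2)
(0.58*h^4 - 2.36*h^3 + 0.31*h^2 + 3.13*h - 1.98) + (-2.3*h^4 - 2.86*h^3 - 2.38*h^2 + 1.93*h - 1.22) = -1.72*h^4 - 5.22*h^3 - 2.07*h^2 + 5.06*h - 3.2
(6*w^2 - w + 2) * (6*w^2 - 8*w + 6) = 36*w^4 - 54*w^3 + 56*w^2 - 22*w + 12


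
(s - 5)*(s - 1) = s^2 - 6*s + 5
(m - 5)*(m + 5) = m^2 - 25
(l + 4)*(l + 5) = l^2 + 9*l + 20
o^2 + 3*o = o*(o + 3)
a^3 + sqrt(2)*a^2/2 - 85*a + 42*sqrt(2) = (a - 6*sqrt(2))*(a - sqrt(2)/2)*(a + 7*sqrt(2))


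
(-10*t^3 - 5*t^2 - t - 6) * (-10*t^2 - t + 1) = 100*t^5 + 60*t^4 + 5*t^3 + 56*t^2 + 5*t - 6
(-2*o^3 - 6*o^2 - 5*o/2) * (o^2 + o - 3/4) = -2*o^5 - 8*o^4 - 7*o^3 + 2*o^2 + 15*o/8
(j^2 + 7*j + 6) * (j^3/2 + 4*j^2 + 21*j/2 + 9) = j^5/2 + 15*j^4/2 + 83*j^3/2 + 213*j^2/2 + 126*j + 54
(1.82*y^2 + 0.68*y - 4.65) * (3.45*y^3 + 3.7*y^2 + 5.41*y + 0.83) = 6.279*y^5 + 9.08*y^4 - 3.6803*y^3 - 12.0156*y^2 - 24.5921*y - 3.8595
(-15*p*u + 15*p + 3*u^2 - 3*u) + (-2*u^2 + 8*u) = -15*p*u + 15*p + u^2 + 5*u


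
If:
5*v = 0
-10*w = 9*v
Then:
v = 0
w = 0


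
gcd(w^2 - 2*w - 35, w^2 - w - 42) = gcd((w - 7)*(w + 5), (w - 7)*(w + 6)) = w - 7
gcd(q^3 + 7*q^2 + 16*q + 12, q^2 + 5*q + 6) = q^2 + 5*q + 6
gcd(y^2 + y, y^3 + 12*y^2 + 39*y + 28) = y + 1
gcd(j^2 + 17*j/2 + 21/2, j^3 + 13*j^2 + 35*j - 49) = j + 7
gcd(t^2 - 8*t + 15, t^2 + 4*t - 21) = t - 3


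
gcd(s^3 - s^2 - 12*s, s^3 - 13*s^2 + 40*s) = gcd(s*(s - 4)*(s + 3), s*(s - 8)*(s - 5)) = s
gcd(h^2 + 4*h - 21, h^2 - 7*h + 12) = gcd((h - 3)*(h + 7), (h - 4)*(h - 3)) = h - 3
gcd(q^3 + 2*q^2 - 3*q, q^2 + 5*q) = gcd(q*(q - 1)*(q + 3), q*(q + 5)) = q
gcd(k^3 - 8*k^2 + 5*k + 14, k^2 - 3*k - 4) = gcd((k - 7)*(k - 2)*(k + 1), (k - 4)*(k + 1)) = k + 1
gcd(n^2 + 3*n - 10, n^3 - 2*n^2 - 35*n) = n + 5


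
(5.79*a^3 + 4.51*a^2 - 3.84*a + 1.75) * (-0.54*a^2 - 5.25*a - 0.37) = -3.1266*a^5 - 32.8329*a^4 - 23.7462*a^3 + 17.5463*a^2 - 7.7667*a - 0.6475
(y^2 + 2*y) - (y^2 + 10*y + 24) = -8*y - 24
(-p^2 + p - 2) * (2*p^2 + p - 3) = -2*p^4 + p^3 - 5*p + 6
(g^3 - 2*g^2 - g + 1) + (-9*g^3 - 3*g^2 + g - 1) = -8*g^3 - 5*g^2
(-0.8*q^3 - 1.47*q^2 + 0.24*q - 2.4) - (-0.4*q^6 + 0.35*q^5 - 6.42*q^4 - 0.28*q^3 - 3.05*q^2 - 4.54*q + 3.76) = 0.4*q^6 - 0.35*q^5 + 6.42*q^4 - 0.52*q^3 + 1.58*q^2 + 4.78*q - 6.16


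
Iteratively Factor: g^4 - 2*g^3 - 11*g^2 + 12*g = (g)*(g^3 - 2*g^2 - 11*g + 12) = g*(g + 3)*(g^2 - 5*g + 4) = g*(g - 4)*(g + 3)*(g - 1)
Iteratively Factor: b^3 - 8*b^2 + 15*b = (b - 5)*(b^2 - 3*b) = (b - 5)*(b - 3)*(b)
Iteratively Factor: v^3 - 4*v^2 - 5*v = (v)*(v^2 - 4*v - 5) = v*(v - 5)*(v + 1)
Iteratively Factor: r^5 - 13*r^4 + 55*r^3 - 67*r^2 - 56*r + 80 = (r - 4)*(r^4 - 9*r^3 + 19*r^2 + 9*r - 20) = (r - 4)*(r + 1)*(r^3 - 10*r^2 + 29*r - 20) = (r - 5)*(r - 4)*(r + 1)*(r^2 - 5*r + 4) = (r - 5)*(r - 4)*(r - 1)*(r + 1)*(r - 4)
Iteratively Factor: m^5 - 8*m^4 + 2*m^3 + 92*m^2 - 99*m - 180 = (m - 4)*(m^4 - 4*m^3 - 14*m^2 + 36*m + 45) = (m - 4)*(m + 1)*(m^3 - 5*m^2 - 9*m + 45) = (m - 5)*(m - 4)*(m + 1)*(m^2 - 9) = (m - 5)*(m - 4)*(m + 1)*(m + 3)*(m - 3)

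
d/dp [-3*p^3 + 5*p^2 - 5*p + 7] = -9*p^2 + 10*p - 5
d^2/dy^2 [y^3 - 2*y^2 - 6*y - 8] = 6*y - 4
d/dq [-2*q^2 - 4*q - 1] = -4*q - 4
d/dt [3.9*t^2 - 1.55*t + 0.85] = 7.8*t - 1.55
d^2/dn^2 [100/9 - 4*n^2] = -8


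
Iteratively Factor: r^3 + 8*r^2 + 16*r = (r + 4)*(r^2 + 4*r) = (r + 4)^2*(r)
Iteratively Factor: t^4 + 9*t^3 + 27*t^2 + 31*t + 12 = (t + 4)*(t^3 + 5*t^2 + 7*t + 3) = (t + 1)*(t + 4)*(t^2 + 4*t + 3) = (t + 1)^2*(t + 4)*(t + 3)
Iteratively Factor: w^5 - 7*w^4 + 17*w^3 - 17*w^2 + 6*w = (w)*(w^4 - 7*w^3 + 17*w^2 - 17*w + 6) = w*(w - 2)*(w^3 - 5*w^2 + 7*w - 3) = w*(w - 2)*(w - 1)*(w^2 - 4*w + 3) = w*(w - 3)*(w - 2)*(w - 1)*(w - 1)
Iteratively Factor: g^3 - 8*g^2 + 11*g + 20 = (g + 1)*(g^2 - 9*g + 20) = (g - 4)*(g + 1)*(g - 5)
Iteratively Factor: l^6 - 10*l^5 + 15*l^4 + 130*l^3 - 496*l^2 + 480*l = (l - 2)*(l^5 - 8*l^4 - l^3 + 128*l^2 - 240*l) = (l - 3)*(l - 2)*(l^4 - 5*l^3 - 16*l^2 + 80*l) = (l - 5)*(l - 3)*(l - 2)*(l^3 - 16*l) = (l - 5)*(l - 3)*(l - 2)*(l + 4)*(l^2 - 4*l) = (l - 5)*(l - 4)*(l - 3)*(l - 2)*(l + 4)*(l)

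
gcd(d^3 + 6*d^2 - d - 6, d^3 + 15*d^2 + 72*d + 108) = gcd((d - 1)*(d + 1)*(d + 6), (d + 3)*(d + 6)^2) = d + 6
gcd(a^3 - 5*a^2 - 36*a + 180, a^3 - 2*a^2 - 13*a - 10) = a - 5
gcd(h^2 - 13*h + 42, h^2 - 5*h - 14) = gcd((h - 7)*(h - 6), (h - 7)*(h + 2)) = h - 7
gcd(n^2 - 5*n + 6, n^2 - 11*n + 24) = n - 3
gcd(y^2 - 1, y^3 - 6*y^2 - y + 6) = y^2 - 1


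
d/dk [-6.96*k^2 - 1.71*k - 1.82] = -13.92*k - 1.71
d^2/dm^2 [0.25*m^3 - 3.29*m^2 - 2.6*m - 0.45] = 1.5*m - 6.58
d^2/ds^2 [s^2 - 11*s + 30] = 2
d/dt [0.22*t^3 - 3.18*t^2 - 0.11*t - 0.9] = 0.66*t^2 - 6.36*t - 0.11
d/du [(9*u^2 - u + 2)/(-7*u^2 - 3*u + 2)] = 2*(-17*u^2 + 32*u + 2)/(49*u^4 + 42*u^3 - 19*u^2 - 12*u + 4)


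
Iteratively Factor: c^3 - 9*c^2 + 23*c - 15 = (c - 5)*(c^2 - 4*c + 3) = (c - 5)*(c - 1)*(c - 3)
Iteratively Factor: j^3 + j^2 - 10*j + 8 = (j - 1)*(j^2 + 2*j - 8) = (j - 1)*(j + 4)*(j - 2)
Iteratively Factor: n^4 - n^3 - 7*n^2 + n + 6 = (n - 1)*(n^3 - 7*n - 6) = (n - 1)*(n + 2)*(n^2 - 2*n - 3) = (n - 1)*(n + 1)*(n + 2)*(n - 3)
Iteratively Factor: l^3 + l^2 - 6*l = (l - 2)*(l^2 + 3*l) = l*(l - 2)*(l + 3)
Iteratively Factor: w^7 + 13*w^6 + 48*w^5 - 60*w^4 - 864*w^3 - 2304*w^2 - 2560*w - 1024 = (w - 4)*(w^6 + 17*w^5 + 116*w^4 + 404*w^3 + 752*w^2 + 704*w + 256) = (w - 4)*(w + 4)*(w^5 + 13*w^4 + 64*w^3 + 148*w^2 + 160*w + 64) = (w - 4)*(w + 4)^2*(w^4 + 9*w^3 + 28*w^2 + 36*w + 16) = (w - 4)*(w + 1)*(w + 4)^2*(w^3 + 8*w^2 + 20*w + 16) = (w - 4)*(w + 1)*(w + 2)*(w + 4)^2*(w^2 + 6*w + 8) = (w - 4)*(w + 1)*(w + 2)^2*(w + 4)^2*(w + 4)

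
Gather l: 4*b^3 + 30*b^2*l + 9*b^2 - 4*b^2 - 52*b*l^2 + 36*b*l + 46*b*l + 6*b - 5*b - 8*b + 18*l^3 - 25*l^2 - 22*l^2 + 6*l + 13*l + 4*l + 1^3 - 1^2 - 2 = 4*b^3 + 5*b^2 - 7*b + 18*l^3 + l^2*(-52*b - 47) + l*(30*b^2 + 82*b + 23) - 2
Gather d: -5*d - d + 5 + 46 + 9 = 60 - 6*d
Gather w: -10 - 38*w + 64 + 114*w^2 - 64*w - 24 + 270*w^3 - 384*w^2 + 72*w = 270*w^3 - 270*w^2 - 30*w + 30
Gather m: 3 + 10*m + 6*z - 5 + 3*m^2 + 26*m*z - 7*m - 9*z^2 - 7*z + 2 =3*m^2 + m*(26*z + 3) - 9*z^2 - z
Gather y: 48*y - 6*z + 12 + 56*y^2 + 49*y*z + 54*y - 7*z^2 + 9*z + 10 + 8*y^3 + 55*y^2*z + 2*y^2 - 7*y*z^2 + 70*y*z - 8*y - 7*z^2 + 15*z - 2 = 8*y^3 + y^2*(55*z + 58) + y*(-7*z^2 + 119*z + 94) - 14*z^2 + 18*z + 20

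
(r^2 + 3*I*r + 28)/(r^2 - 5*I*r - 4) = (r + 7*I)/(r - I)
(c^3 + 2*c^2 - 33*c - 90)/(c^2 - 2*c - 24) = (c^2 + 8*c + 15)/(c + 4)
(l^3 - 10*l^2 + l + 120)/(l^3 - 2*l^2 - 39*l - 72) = (l - 5)/(l + 3)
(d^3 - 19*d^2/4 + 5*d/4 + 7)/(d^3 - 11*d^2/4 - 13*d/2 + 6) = (4*d^2 - 3*d - 7)/(4*d^2 + 5*d - 6)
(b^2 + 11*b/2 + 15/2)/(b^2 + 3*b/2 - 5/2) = (b + 3)/(b - 1)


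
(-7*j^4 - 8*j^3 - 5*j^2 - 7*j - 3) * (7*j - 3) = -49*j^5 - 35*j^4 - 11*j^3 - 34*j^2 + 9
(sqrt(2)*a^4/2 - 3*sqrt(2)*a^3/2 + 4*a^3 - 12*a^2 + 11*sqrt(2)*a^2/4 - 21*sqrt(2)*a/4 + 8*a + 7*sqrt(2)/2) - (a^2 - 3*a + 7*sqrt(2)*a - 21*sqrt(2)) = sqrt(2)*a^4/2 - 3*sqrt(2)*a^3/2 + 4*a^3 - 13*a^2 + 11*sqrt(2)*a^2/4 - 49*sqrt(2)*a/4 + 11*a + 49*sqrt(2)/2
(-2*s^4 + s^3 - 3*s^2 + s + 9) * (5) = -10*s^4 + 5*s^3 - 15*s^2 + 5*s + 45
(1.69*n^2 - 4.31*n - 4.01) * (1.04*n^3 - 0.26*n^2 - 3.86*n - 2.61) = 1.7576*n^5 - 4.9218*n^4 - 9.5732*n^3 + 13.2683*n^2 + 26.7277*n + 10.4661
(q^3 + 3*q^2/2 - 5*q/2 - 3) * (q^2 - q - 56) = q^5 + q^4/2 - 60*q^3 - 169*q^2/2 + 143*q + 168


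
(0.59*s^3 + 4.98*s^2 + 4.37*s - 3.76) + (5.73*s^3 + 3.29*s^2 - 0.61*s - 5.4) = 6.32*s^3 + 8.27*s^2 + 3.76*s - 9.16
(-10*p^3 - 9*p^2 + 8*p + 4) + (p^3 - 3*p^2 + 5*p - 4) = -9*p^3 - 12*p^2 + 13*p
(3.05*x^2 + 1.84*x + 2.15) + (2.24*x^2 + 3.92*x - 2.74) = 5.29*x^2 + 5.76*x - 0.59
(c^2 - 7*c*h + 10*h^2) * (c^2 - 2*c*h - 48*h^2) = c^4 - 9*c^3*h - 24*c^2*h^2 + 316*c*h^3 - 480*h^4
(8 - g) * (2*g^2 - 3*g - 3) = -2*g^3 + 19*g^2 - 21*g - 24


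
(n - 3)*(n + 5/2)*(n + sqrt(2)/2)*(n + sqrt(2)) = n^4 - n^3/2 + 3*sqrt(2)*n^3/2 - 13*n^2/2 - 3*sqrt(2)*n^2/4 - 45*sqrt(2)*n/4 - n/2 - 15/2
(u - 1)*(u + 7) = u^2 + 6*u - 7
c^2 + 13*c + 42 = (c + 6)*(c + 7)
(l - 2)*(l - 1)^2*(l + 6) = l^4 + 2*l^3 - 19*l^2 + 28*l - 12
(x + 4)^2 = x^2 + 8*x + 16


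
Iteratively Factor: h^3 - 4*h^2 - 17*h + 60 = (h - 5)*(h^2 + h - 12) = (h - 5)*(h - 3)*(h + 4)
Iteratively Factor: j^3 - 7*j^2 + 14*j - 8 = (j - 1)*(j^2 - 6*j + 8) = (j - 4)*(j - 1)*(j - 2)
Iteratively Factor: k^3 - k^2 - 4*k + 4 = (k - 2)*(k^2 + k - 2) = (k - 2)*(k + 2)*(k - 1)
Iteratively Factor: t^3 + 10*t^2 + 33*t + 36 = (t + 3)*(t^2 + 7*t + 12) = (t + 3)*(t + 4)*(t + 3)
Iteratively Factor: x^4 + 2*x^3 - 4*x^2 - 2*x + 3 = (x + 3)*(x^3 - x^2 - x + 1) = (x - 1)*(x + 3)*(x^2 - 1) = (x - 1)*(x + 1)*(x + 3)*(x - 1)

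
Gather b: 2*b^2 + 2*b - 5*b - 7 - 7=2*b^2 - 3*b - 14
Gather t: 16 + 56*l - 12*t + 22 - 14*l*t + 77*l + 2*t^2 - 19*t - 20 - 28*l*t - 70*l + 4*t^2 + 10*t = 63*l + 6*t^2 + t*(-42*l - 21) + 18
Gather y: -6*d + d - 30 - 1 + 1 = -5*d - 30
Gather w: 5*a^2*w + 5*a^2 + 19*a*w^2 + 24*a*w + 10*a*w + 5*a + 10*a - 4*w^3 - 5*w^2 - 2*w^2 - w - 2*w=5*a^2 + 15*a - 4*w^3 + w^2*(19*a - 7) + w*(5*a^2 + 34*a - 3)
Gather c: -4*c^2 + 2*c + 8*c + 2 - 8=-4*c^2 + 10*c - 6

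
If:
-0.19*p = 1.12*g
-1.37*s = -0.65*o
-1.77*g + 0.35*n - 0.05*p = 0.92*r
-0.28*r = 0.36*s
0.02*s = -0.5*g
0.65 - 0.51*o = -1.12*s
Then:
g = 0.58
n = 51.16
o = -30.39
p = -3.40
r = 18.54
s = -14.42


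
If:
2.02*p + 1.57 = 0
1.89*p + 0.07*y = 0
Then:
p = -0.78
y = 20.99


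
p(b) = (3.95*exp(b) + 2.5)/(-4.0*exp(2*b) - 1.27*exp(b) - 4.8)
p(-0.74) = -0.69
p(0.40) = -0.54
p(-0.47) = -0.69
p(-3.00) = -0.55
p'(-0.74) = -0.03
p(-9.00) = -0.52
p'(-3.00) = -0.03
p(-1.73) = -0.62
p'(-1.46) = -0.08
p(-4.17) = -0.53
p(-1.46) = -0.64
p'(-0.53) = 0.02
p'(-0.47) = 0.04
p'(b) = (3.95*exp(b) + 2.5)*(8.0*exp(2*b) + 1.27*exp(b))/(-4.0*exp(2*b) - 1.27*exp(b) - 4.8)^2 + 3.95*exp(b)/(-4.0*exp(2*b) - 1.27*exp(b) - 4.8) = (15.8*exp(2*b) + 20.0*exp(b) - 15.785)*exp(b)/(16.0*exp(4*b) + 10.16*exp(3*b) + 40.0129*exp(2*b) + 12.192*exp(b) + 23.04)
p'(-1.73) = -0.08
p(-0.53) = -0.70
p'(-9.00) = 0.00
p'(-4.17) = -0.01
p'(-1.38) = -0.09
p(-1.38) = -0.65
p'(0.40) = 0.30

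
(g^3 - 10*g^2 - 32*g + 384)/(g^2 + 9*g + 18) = (g^2 - 16*g + 64)/(g + 3)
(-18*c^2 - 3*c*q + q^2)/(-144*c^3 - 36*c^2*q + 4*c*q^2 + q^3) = (3*c + q)/(24*c^2 + 10*c*q + q^2)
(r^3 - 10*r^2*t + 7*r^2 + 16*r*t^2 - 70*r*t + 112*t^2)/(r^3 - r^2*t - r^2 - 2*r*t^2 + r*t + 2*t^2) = (r^2 - 8*r*t + 7*r - 56*t)/(r^2 + r*t - r - t)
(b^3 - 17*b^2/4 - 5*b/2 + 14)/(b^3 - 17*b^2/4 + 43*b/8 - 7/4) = 2*(4*b^2 - 9*b - 28)/(8*b^2 - 18*b + 7)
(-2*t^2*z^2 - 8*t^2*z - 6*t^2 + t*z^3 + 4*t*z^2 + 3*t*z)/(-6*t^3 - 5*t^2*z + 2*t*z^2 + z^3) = t*(z^2 + 4*z + 3)/(3*t^2 + 4*t*z + z^2)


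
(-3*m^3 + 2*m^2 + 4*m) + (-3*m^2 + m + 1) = -3*m^3 - m^2 + 5*m + 1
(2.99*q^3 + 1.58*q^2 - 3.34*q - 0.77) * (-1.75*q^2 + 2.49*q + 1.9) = -5.2325*q^5 + 4.6801*q^4 + 15.4602*q^3 - 3.9671*q^2 - 8.2633*q - 1.463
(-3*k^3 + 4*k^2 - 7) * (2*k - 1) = -6*k^4 + 11*k^3 - 4*k^2 - 14*k + 7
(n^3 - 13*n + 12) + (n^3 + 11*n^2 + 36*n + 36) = 2*n^3 + 11*n^2 + 23*n + 48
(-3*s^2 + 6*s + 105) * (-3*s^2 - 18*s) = 9*s^4 + 36*s^3 - 423*s^2 - 1890*s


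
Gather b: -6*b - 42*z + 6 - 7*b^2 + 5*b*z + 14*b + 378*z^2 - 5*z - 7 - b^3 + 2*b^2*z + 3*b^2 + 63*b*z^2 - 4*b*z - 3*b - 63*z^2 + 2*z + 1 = -b^3 + b^2*(2*z - 4) + b*(63*z^2 + z + 5) + 315*z^2 - 45*z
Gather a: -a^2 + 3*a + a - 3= -a^2 + 4*a - 3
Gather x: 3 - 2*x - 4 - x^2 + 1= -x^2 - 2*x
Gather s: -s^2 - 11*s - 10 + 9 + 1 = -s^2 - 11*s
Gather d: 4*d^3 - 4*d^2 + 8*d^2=4*d^3 + 4*d^2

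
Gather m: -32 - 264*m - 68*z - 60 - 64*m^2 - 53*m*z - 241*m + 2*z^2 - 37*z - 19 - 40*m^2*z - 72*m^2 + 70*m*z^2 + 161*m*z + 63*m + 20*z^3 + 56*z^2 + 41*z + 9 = m^2*(-40*z - 136) + m*(70*z^2 + 108*z - 442) + 20*z^3 + 58*z^2 - 64*z - 102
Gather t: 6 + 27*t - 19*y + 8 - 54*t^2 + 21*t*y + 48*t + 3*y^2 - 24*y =-54*t^2 + t*(21*y + 75) + 3*y^2 - 43*y + 14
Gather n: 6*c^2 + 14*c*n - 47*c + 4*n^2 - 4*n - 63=6*c^2 - 47*c + 4*n^2 + n*(14*c - 4) - 63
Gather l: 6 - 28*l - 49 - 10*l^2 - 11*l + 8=-10*l^2 - 39*l - 35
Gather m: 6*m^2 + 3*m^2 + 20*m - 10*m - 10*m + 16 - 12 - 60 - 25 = 9*m^2 - 81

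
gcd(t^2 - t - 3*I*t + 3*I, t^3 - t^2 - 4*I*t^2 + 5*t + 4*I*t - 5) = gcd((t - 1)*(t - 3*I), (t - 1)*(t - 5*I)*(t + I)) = t - 1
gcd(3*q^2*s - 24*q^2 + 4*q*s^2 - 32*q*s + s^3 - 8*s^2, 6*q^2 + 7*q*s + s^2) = q + s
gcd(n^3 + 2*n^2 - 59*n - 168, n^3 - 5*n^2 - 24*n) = n^2 - 5*n - 24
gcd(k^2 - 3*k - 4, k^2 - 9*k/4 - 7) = k - 4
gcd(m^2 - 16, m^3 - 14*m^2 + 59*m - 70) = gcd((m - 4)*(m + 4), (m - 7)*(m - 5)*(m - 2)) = 1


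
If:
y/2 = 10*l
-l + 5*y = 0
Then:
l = 0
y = 0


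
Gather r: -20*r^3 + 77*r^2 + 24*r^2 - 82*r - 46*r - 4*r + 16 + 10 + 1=-20*r^3 + 101*r^2 - 132*r + 27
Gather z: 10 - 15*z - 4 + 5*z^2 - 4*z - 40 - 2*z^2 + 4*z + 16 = 3*z^2 - 15*z - 18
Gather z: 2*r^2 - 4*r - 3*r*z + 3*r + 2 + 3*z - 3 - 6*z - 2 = 2*r^2 - r + z*(-3*r - 3) - 3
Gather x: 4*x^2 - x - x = 4*x^2 - 2*x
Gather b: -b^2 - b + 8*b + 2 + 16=-b^2 + 7*b + 18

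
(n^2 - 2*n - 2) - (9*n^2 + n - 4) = -8*n^2 - 3*n + 2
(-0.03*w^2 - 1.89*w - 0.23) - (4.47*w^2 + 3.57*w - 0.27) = -4.5*w^2 - 5.46*w + 0.04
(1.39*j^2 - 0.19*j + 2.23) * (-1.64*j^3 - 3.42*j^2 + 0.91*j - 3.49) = -2.2796*j^5 - 4.4422*j^4 - 1.7425*j^3 - 12.6506*j^2 + 2.6924*j - 7.7827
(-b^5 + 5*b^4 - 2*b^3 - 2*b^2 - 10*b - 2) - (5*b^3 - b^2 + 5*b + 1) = -b^5 + 5*b^4 - 7*b^3 - b^2 - 15*b - 3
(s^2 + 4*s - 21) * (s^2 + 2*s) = s^4 + 6*s^3 - 13*s^2 - 42*s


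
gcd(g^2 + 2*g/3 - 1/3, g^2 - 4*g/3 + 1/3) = g - 1/3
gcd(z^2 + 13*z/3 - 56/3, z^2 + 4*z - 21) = z + 7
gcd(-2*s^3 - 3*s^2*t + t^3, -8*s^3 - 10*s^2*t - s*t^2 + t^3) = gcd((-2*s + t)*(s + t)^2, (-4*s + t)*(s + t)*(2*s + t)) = s + t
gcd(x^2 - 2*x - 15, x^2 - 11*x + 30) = x - 5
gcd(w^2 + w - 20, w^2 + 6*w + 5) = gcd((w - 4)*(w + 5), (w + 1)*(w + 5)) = w + 5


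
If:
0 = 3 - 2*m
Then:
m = 3/2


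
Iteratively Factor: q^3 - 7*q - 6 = (q - 3)*(q^2 + 3*q + 2) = (q - 3)*(q + 1)*(q + 2)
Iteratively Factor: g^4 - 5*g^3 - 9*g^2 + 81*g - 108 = (g + 4)*(g^3 - 9*g^2 + 27*g - 27) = (g - 3)*(g + 4)*(g^2 - 6*g + 9) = (g - 3)^2*(g + 4)*(g - 3)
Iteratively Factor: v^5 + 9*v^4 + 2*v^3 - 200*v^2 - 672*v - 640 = (v + 2)*(v^4 + 7*v^3 - 12*v^2 - 176*v - 320) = (v - 5)*(v + 2)*(v^3 + 12*v^2 + 48*v + 64) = (v - 5)*(v + 2)*(v + 4)*(v^2 + 8*v + 16) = (v - 5)*(v + 2)*(v + 4)^2*(v + 4)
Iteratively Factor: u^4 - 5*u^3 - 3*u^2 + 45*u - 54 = (u - 2)*(u^3 - 3*u^2 - 9*u + 27) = (u - 3)*(u - 2)*(u^2 - 9) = (u - 3)^2*(u - 2)*(u + 3)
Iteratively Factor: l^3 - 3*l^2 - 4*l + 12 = (l - 3)*(l^2 - 4) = (l - 3)*(l - 2)*(l + 2)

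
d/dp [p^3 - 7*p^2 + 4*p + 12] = 3*p^2 - 14*p + 4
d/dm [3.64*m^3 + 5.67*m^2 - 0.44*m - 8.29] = 10.92*m^2 + 11.34*m - 0.44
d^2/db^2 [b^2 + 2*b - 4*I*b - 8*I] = 2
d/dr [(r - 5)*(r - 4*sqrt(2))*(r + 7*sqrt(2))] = 3*r^2 - 10*r + 6*sqrt(2)*r - 56 - 15*sqrt(2)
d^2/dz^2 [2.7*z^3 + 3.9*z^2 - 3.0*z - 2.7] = 16.2*z + 7.8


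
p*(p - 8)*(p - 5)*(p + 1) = p^4 - 12*p^3 + 27*p^2 + 40*p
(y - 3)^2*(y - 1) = y^3 - 7*y^2 + 15*y - 9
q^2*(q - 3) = q^3 - 3*q^2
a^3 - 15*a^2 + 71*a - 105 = (a - 7)*(a - 5)*(a - 3)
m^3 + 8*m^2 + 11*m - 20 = (m - 1)*(m + 4)*(m + 5)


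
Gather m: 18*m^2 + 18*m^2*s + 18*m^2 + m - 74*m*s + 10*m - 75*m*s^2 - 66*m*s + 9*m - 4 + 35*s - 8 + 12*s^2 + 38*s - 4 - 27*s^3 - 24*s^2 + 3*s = m^2*(18*s + 36) + m*(-75*s^2 - 140*s + 20) - 27*s^3 - 12*s^2 + 76*s - 16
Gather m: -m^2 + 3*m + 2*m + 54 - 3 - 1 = -m^2 + 5*m + 50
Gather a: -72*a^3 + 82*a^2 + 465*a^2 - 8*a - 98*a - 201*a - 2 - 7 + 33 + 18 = -72*a^3 + 547*a^2 - 307*a + 42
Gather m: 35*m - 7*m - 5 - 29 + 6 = 28*m - 28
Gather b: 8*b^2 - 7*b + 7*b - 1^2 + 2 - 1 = 8*b^2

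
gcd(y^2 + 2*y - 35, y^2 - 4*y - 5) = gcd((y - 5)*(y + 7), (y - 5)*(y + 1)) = y - 5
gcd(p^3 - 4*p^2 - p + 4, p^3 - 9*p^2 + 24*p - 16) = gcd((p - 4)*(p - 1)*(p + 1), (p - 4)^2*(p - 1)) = p^2 - 5*p + 4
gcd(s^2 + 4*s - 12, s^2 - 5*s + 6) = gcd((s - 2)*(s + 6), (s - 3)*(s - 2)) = s - 2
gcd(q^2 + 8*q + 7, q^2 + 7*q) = q + 7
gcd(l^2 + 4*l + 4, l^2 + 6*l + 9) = 1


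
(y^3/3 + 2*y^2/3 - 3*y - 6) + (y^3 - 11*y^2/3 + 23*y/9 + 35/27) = 4*y^3/3 - 3*y^2 - 4*y/9 - 127/27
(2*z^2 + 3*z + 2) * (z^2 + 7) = 2*z^4 + 3*z^3 + 16*z^2 + 21*z + 14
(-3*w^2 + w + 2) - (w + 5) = -3*w^2 - 3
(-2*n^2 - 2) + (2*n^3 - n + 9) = 2*n^3 - 2*n^2 - n + 7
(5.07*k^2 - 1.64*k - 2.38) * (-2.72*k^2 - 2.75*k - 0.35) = -13.7904*k^4 - 9.4817*k^3 + 9.2091*k^2 + 7.119*k + 0.833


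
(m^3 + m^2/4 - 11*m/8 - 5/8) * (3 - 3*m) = -3*m^4 + 9*m^3/4 + 39*m^2/8 - 9*m/4 - 15/8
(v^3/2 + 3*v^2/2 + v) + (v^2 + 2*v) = v^3/2 + 5*v^2/2 + 3*v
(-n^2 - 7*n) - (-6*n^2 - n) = 5*n^2 - 6*n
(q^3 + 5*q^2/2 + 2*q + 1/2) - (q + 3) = q^3 + 5*q^2/2 + q - 5/2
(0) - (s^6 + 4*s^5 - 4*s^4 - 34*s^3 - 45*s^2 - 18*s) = -s^6 - 4*s^5 + 4*s^4 + 34*s^3 + 45*s^2 + 18*s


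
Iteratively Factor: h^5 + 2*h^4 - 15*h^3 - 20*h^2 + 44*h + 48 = (h + 4)*(h^4 - 2*h^3 - 7*h^2 + 8*h + 12) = (h - 2)*(h + 4)*(h^3 - 7*h - 6) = (h - 3)*(h - 2)*(h + 4)*(h^2 + 3*h + 2) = (h - 3)*(h - 2)*(h + 2)*(h + 4)*(h + 1)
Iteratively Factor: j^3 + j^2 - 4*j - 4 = (j + 1)*(j^2 - 4) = (j - 2)*(j + 1)*(j + 2)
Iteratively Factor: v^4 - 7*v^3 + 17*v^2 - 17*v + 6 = (v - 1)*(v^3 - 6*v^2 + 11*v - 6) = (v - 2)*(v - 1)*(v^2 - 4*v + 3) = (v - 3)*(v - 2)*(v - 1)*(v - 1)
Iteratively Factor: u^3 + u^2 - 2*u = (u + 2)*(u^2 - u) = u*(u + 2)*(u - 1)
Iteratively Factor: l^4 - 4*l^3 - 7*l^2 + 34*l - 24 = (l + 3)*(l^3 - 7*l^2 + 14*l - 8) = (l - 1)*(l + 3)*(l^2 - 6*l + 8) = (l - 4)*(l - 1)*(l + 3)*(l - 2)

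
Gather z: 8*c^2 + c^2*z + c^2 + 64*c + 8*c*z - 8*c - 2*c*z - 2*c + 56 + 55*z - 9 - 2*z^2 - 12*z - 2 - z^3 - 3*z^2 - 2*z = 9*c^2 + 54*c - z^3 - 5*z^2 + z*(c^2 + 6*c + 41) + 45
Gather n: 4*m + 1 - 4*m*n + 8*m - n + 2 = 12*m + n*(-4*m - 1) + 3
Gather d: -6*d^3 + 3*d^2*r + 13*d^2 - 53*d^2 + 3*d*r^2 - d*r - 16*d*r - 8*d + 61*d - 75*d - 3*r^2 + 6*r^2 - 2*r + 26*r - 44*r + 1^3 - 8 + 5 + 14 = -6*d^3 + d^2*(3*r - 40) + d*(3*r^2 - 17*r - 22) + 3*r^2 - 20*r + 12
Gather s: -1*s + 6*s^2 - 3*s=6*s^2 - 4*s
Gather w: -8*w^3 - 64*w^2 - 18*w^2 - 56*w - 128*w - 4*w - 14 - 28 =-8*w^3 - 82*w^2 - 188*w - 42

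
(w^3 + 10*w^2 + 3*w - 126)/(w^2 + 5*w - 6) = (w^2 + 4*w - 21)/(w - 1)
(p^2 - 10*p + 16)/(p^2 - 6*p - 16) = (p - 2)/(p + 2)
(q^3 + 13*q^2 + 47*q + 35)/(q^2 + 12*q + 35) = q + 1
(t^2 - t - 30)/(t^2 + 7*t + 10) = (t - 6)/(t + 2)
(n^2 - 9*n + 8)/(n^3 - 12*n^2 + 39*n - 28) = (n - 8)/(n^2 - 11*n + 28)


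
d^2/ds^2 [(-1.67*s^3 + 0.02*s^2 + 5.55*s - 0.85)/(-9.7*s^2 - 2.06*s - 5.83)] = (5.6843418860808e-14*s^4 - 1218.306436*s^3 + 606.983316*s^2 + 2325.625278*s + 43.026644)/(912.673*s^6 + 581.4762*s^5 + 1769.12286*s^4 + 707.712176*s^3 + 1063.297554*s^2 + 210.051402*s + 198.155287)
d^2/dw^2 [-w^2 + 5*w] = -2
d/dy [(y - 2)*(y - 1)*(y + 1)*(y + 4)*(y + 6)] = 5*y^4 + 32*y^3 + 9*y^2 - 112*y - 4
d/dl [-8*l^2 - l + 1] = -16*l - 1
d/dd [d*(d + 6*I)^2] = 3*(d + 2*I)*(d + 6*I)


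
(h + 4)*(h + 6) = h^2 + 10*h + 24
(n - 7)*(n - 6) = n^2 - 13*n + 42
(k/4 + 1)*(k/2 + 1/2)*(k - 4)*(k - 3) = k^4/8 - k^3/4 - 19*k^2/8 + 4*k + 6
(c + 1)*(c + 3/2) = c^2 + 5*c/2 + 3/2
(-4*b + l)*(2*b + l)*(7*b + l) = -56*b^3 - 22*b^2*l + 5*b*l^2 + l^3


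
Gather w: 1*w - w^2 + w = -w^2 + 2*w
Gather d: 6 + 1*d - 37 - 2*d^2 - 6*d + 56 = -2*d^2 - 5*d + 25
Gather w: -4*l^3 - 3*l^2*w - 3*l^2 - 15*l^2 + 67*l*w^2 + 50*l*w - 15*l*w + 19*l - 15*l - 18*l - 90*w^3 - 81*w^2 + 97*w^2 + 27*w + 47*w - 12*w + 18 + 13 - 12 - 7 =-4*l^3 - 18*l^2 - 14*l - 90*w^3 + w^2*(67*l + 16) + w*(-3*l^2 + 35*l + 62) + 12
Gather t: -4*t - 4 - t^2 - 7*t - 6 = -t^2 - 11*t - 10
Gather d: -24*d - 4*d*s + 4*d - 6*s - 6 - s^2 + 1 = d*(-4*s - 20) - s^2 - 6*s - 5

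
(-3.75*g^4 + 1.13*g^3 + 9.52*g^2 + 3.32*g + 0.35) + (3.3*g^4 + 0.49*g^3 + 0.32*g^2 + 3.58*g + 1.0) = -0.45*g^4 + 1.62*g^3 + 9.84*g^2 + 6.9*g + 1.35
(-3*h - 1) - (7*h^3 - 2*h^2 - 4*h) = -7*h^3 + 2*h^2 + h - 1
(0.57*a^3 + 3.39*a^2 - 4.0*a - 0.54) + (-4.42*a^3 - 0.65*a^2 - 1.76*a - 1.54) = -3.85*a^3 + 2.74*a^2 - 5.76*a - 2.08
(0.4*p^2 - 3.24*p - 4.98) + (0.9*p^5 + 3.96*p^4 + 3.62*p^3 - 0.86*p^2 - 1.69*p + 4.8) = 0.9*p^5 + 3.96*p^4 + 3.62*p^3 - 0.46*p^2 - 4.93*p - 0.180000000000001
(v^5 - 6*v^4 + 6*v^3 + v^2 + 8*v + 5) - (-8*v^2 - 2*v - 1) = v^5 - 6*v^4 + 6*v^3 + 9*v^2 + 10*v + 6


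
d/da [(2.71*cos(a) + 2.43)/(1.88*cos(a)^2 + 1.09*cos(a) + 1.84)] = (5.0948*cos(a)^2 + 9.1368*cos(a) - 2.3377)*sin(a)/(3.5344*cos(a)^4 + 4.0984*cos(a)^3 + 8.1065*cos(a)^2 + 4.0112*cos(a) + 3.3856)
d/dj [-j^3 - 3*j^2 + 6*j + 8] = -3*j^2 - 6*j + 6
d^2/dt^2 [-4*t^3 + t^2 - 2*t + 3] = 2 - 24*t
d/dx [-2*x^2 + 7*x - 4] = 7 - 4*x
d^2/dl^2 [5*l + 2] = 0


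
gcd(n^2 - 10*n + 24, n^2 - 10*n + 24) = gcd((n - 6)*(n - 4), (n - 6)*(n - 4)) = n^2 - 10*n + 24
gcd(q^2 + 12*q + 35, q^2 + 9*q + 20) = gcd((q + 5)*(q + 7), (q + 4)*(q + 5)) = q + 5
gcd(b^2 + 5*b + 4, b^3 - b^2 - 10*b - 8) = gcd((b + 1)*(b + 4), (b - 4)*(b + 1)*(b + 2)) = b + 1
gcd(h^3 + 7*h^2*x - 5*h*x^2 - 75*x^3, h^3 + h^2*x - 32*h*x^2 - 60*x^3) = h + 5*x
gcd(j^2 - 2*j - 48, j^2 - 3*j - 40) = j - 8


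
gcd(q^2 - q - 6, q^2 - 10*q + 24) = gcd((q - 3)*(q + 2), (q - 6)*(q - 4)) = 1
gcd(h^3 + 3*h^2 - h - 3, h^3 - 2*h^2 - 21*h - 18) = h^2 + 4*h + 3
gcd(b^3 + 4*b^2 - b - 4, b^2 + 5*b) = 1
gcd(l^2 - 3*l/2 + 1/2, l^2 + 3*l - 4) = l - 1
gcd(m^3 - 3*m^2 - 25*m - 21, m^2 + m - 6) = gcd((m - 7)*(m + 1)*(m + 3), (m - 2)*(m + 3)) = m + 3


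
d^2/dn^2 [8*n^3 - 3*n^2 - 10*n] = 48*n - 6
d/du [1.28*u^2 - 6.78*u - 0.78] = 2.56*u - 6.78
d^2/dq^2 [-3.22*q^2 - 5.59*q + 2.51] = -6.44000000000000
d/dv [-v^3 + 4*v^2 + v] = -3*v^2 + 8*v + 1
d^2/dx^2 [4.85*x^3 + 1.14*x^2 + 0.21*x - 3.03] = 29.1*x + 2.28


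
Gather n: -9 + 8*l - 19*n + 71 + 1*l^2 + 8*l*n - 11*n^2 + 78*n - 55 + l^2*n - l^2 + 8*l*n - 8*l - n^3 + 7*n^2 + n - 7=-n^3 - 4*n^2 + n*(l^2 + 16*l + 60)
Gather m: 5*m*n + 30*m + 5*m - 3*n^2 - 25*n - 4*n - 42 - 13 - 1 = m*(5*n + 35) - 3*n^2 - 29*n - 56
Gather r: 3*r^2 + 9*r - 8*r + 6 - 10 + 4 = 3*r^2 + r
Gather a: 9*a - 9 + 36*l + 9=9*a + 36*l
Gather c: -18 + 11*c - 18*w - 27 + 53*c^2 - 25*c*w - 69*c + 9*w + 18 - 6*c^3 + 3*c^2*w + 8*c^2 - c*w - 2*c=-6*c^3 + c^2*(3*w + 61) + c*(-26*w - 60) - 9*w - 27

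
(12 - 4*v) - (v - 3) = 15 - 5*v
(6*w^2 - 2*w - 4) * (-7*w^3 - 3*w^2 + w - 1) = -42*w^5 - 4*w^4 + 40*w^3 + 4*w^2 - 2*w + 4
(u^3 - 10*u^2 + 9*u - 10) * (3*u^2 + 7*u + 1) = 3*u^5 - 23*u^4 - 42*u^3 + 23*u^2 - 61*u - 10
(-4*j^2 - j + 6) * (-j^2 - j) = 4*j^4 + 5*j^3 - 5*j^2 - 6*j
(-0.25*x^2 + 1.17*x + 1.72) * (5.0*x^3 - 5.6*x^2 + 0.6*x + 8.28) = -1.25*x^5 + 7.25*x^4 + 1.898*x^3 - 11.0*x^2 + 10.7196*x + 14.2416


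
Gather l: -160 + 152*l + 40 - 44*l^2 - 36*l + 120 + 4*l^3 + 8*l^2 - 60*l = 4*l^3 - 36*l^2 + 56*l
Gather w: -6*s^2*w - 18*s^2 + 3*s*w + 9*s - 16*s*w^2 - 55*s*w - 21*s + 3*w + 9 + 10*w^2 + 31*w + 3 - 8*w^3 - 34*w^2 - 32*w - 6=-18*s^2 - 12*s - 8*w^3 + w^2*(-16*s - 24) + w*(-6*s^2 - 52*s + 2) + 6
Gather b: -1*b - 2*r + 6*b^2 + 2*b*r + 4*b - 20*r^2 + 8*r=6*b^2 + b*(2*r + 3) - 20*r^2 + 6*r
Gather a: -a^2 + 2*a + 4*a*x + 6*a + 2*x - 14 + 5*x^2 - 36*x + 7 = -a^2 + a*(4*x + 8) + 5*x^2 - 34*x - 7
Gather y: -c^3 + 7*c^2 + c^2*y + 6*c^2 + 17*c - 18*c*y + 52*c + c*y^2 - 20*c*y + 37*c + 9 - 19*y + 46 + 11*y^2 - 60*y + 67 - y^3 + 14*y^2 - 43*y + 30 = -c^3 + 13*c^2 + 106*c - y^3 + y^2*(c + 25) + y*(c^2 - 38*c - 122) + 152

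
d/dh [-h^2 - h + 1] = -2*h - 1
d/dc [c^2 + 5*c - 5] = 2*c + 5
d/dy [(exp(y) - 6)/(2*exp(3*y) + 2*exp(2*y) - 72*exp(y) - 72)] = (-exp(y) - 7/2)*exp(y)/(exp(4*y) + 14*exp(3*y) + 61*exp(2*y) + 84*exp(y) + 36)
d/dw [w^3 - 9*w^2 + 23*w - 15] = 3*w^2 - 18*w + 23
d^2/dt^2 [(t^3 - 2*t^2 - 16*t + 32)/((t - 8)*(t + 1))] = 54*(t^3 + 8*t^2 - 32*t + 96)/(t^6 - 21*t^5 + 123*t^4 - 7*t^3 - 984*t^2 - 1344*t - 512)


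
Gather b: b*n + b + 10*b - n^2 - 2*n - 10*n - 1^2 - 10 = b*(n + 11) - n^2 - 12*n - 11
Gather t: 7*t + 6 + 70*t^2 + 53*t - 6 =70*t^2 + 60*t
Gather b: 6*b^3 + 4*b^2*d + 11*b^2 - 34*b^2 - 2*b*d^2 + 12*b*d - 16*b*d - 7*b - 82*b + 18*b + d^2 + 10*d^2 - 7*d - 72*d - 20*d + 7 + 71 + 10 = 6*b^3 + b^2*(4*d - 23) + b*(-2*d^2 - 4*d - 71) + 11*d^2 - 99*d + 88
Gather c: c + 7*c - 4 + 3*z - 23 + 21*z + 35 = 8*c + 24*z + 8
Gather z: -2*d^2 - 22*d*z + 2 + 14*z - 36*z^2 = -2*d^2 - 36*z^2 + z*(14 - 22*d) + 2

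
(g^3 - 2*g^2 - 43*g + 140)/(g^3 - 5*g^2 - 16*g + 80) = (g + 7)/(g + 4)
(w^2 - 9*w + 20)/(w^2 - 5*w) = (w - 4)/w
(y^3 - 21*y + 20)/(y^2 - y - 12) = (y^2 + 4*y - 5)/(y + 3)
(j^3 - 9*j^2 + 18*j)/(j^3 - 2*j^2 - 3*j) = (j - 6)/(j + 1)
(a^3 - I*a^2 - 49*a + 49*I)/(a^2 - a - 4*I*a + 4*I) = (a^3 - I*a^2 - 49*a + 49*I)/(a^2 - a - 4*I*a + 4*I)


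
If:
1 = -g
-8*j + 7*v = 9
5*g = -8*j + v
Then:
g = -1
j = 11/12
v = 7/3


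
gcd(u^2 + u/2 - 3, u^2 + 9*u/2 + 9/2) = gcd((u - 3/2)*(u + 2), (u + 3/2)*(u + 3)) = 1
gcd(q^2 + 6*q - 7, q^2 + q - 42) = q + 7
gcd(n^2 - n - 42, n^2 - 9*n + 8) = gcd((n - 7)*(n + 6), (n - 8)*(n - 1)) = 1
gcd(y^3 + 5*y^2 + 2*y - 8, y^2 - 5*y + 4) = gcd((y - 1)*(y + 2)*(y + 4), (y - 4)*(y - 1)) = y - 1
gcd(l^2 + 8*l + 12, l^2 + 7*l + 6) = l + 6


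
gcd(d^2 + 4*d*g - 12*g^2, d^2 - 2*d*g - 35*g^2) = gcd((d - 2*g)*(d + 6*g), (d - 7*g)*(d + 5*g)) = 1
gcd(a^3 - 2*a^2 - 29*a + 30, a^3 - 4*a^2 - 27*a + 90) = a^2 - a - 30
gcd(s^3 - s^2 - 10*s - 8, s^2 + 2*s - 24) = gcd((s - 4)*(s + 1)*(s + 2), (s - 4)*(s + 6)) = s - 4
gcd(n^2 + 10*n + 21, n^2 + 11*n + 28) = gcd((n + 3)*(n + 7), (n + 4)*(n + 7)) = n + 7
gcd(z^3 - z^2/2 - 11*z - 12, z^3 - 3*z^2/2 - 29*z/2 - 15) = z^2 + 7*z/2 + 3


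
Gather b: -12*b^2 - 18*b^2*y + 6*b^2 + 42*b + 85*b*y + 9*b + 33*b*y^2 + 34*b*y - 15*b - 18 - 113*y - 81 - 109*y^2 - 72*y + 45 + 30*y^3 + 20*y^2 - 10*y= b^2*(-18*y - 6) + b*(33*y^2 + 119*y + 36) + 30*y^3 - 89*y^2 - 195*y - 54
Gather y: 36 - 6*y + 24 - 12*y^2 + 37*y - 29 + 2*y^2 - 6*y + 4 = -10*y^2 + 25*y + 35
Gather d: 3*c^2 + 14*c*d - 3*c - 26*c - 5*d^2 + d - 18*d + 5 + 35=3*c^2 - 29*c - 5*d^2 + d*(14*c - 17) + 40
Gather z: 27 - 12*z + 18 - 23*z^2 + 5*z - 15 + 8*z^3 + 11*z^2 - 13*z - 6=8*z^3 - 12*z^2 - 20*z + 24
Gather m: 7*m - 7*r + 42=7*m - 7*r + 42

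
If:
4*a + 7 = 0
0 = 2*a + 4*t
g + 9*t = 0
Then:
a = -7/4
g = -63/8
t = 7/8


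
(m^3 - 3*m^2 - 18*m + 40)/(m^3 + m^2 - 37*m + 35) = (m^2 + 2*m - 8)/(m^2 + 6*m - 7)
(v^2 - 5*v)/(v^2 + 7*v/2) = 2*(v - 5)/(2*v + 7)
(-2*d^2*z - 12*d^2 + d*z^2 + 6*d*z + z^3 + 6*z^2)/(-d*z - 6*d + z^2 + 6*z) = 2*d + z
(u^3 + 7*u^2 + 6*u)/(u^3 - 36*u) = (u + 1)/(u - 6)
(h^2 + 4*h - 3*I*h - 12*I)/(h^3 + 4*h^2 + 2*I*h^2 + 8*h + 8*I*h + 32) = (h - 3*I)/(h^2 + 2*I*h + 8)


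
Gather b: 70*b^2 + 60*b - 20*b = 70*b^2 + 40*b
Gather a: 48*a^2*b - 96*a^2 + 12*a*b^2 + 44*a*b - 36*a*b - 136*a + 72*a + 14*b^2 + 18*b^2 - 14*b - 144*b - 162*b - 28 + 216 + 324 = a^2*(48*b - 96) + a*(12*b^2 + 8*b - 64) + 32*b^2 - 320*b + 512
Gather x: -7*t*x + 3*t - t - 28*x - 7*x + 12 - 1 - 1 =2*t + x*(-7*t - 35) + 10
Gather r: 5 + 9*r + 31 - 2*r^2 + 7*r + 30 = -2*r^2 + 16*r + 66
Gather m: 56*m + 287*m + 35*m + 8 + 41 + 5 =378*m + 54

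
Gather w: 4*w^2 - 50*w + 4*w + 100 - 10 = 4*w^2 - 46*w + 90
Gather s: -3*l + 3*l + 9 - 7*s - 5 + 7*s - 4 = 0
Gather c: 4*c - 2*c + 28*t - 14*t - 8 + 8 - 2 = 2*c + 14*t - 2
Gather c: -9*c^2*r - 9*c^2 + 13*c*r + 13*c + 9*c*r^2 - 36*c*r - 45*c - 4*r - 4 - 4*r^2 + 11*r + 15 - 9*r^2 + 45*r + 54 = c^2*(-9*r - 9) + c*(9*r^2 - 23*r - 32) - 13*r^2 + 52*r + 65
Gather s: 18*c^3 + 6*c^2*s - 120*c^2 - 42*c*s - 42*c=18*c^3 - 120*c^2 - 42*c + s*(6*c^2 - 42*c)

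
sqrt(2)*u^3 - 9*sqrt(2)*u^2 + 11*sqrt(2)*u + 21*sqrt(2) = (u - 7)*(u - 3)*(sqrt(2)*u + sqrt(2))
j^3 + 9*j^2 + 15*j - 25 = (j - 1)*(j + 5)^2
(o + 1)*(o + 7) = o^2 + 8*o + 7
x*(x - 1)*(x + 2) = x^3 + x^2 - 2*x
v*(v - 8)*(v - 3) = v^3 - 11*v^2 + 24*v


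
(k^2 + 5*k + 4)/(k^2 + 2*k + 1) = (k + 4)/(k + 1)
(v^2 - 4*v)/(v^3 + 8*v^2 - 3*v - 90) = v*(v - 4)/(v^3 + 8*v^2 - 3*v - 90)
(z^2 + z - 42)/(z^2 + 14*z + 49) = (z - 6)/(z + 7)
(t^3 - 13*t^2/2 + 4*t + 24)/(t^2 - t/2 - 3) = (t^2 - 8*t + 16)/(t - 2)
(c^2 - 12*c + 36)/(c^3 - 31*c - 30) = (c - 6)/(c^2 + 6*c + 5)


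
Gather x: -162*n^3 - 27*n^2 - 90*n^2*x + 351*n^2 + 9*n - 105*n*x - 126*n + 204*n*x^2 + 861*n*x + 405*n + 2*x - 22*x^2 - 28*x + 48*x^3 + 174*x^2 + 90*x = -162*n^3 + 324*n^2 + 288*n + 48*x^3 + x^2*(204*n + 152) + x*(-90*n^2 + 756*n + 64)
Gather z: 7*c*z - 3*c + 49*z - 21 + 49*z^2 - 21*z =-3*c + 49*z^2 + z*(7*c + 28) - 21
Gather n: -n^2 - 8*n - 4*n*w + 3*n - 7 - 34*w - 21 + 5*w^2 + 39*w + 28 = -n^2 + n*(-4*w - 5) + 5*w^2 + 5*w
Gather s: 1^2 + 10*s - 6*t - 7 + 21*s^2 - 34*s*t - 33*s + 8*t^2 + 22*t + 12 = 21*s^2 + s*(-34*t - 23) + 8*t^2 + 16*t + 6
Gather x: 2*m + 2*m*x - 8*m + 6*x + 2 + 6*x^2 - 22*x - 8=-6*m + 6*x^2 + x*(2*m - 16) - 6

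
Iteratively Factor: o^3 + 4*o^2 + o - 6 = (o + 3)*(o^2 + o - 2) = (o - 1)*(o + 3)*(o + 2)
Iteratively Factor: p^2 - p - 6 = (p - 3)*(p + 2)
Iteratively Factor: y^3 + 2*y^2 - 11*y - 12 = (y - 3)*(y^2 + 5*y + 4) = (y - 3)*(y + 4)*(y + 1)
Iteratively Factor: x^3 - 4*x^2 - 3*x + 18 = (x - 3)*(x^2 - x - 6) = (x - 3)*(x + 2)*(x - 3)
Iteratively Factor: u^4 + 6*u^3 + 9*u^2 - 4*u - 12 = (u - 1)*(u^3 + 7*u^2 + 16*u + 12) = (u - 1)*(u + 2)*(u^2 + 5*u + 6) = (u - 1)*(u + 2)*(u + 3)*(u + 2)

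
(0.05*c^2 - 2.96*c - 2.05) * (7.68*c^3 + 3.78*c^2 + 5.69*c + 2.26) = 0.384*c^5 - 22.5438*c^4 - 26.6483*c^3 - 24.4784*c^2 - 18.3541*c - 4.633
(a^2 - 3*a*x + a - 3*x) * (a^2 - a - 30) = a^4 - 3*a^3*x - 31*a^2 + 93*a*x - 30*a + 90*x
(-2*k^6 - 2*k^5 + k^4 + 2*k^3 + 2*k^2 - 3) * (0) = 0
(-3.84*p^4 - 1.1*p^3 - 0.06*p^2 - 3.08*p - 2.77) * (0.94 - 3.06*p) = 11.7504*p^5 - 0.243599999999999*p^4 - 0.8504*p^3 + 9.3684*p^2 + 5.581*p - 2.6038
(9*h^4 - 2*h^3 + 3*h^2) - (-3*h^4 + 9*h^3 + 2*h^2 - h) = 12*h^4 - 11*h^3 + h^2 + h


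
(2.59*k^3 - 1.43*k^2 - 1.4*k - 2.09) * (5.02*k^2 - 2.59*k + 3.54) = 13.0018*k^5 - 13.8867*k^4 + 5.8443*k^3 - 11.928*k^2 + 0.4571*k - 7.3986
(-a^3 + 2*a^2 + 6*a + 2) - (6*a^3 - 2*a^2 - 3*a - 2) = -7*a^3 + 4*a^2 + 9*a + 4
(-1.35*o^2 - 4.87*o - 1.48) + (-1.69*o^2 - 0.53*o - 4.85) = -3.04*o^2 - 5.4*o - 6.33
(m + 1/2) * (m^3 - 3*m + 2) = m^4 + m^3/2 - 3*m^2 + m/2 + 1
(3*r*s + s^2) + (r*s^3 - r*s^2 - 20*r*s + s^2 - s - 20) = r*s^3 - r*s^2 - 17*r*s + 2*s^2 - s - 20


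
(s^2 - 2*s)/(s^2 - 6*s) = (s - 2)/(s - 6)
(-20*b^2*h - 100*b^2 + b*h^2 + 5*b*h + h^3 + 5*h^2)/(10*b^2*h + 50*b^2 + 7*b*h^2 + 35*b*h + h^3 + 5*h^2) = (-4*b + h)/(2*b + h)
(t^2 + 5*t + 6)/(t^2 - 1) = (t^2 + 5*t + 6)/(t^2 - 1)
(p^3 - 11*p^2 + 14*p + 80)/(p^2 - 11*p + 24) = (p^2 - 3*p - 10)/(p - 3)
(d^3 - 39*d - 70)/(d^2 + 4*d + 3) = (d^3 - 39*d - 70)/(d^2 + 4*d + 3)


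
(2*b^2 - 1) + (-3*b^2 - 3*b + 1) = -b^2 - 3*b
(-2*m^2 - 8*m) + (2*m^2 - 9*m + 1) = 1 - 17*m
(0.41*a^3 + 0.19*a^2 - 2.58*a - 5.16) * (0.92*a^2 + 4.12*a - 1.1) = 0.3772*a^5 + 1.864*a^4 - 2.0418*a^3 - 15.5858*a^2 - 18.4212*a + 5.676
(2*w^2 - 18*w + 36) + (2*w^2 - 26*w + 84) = 4*w^2 - 44*w + 120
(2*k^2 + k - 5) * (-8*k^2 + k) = -16*k^4 - 6*k^3 + 41*k^2 - 5*k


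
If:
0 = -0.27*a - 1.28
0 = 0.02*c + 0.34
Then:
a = -4.74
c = -17.00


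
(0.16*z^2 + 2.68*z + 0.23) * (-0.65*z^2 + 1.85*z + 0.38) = -0.104*z^4 - 1.446*z^3 + 4.8693*z^2 + 1.4439*z + 0.0874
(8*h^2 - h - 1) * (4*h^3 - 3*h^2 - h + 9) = 32*h^5 - 28*h^4 - 9*h^3 + 76*h^2 - 8*h - 9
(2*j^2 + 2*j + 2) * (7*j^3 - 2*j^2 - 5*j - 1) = 14*j^5 + 10*j^4 - 16*j^2 - 12*j - 2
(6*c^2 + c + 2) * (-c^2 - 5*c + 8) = -6*c^4 - 31*c^3 + 41*c^2 - 2*c + 16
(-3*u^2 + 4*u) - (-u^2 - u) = -2*u^2 + 5*u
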